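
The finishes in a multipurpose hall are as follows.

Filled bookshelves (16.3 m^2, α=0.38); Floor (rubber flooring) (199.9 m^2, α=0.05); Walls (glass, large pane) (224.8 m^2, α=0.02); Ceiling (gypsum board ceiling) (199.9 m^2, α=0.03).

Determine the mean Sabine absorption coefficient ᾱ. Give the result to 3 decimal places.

0.042

S = Σ Sᵢ = 16.3 + 199.9 + 224.8 + 199.9 = 640.9 m^2.
A = 16.3*0.38 + 199.9*0.05 + 224.8*0.02 + 199.9*0.03 = 26.682 sabins.
ᾱ = A/S = 0.042.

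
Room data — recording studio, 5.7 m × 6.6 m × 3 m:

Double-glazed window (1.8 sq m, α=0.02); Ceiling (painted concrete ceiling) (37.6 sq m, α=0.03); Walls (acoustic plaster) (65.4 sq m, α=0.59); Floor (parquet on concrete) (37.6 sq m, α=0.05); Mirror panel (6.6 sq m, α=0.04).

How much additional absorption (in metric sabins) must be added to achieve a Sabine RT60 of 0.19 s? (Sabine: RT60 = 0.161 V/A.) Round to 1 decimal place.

Summing Sᵢαᵢ: 0.036 + 1.128 + 38.586 + 1.880 + 0.264 → A₁ = 41.894 sabins.
Target A₂ = 0.161·112.86/0.19 = 95.634 sabins (V = 112.86 m³).
ΔA = A₂ − A₁ = 95.634 − 41.894 = 53.7 sabins.

53.7 sabins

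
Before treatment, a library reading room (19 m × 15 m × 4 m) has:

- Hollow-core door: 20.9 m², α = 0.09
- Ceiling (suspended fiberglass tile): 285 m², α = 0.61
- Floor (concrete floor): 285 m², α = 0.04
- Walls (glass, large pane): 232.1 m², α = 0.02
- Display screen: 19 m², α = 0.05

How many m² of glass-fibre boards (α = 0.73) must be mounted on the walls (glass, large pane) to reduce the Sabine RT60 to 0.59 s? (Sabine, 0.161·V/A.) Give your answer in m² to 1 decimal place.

166.7

A₁ = Σ Sᵢαᵢ = 20.9×0.09 + 285×0.61 + 285×0.04 + 232.1×0.02 + 19×0.05 = 192.723 sabins.
V = 1140 m³. Target absorption A₂ = 0.161 × 1140 / 0.59 = 311.085 sabins.
Absorption to add: 311.085 − 192.723 = 118.362 sabins.
Net gain per m²: Δα = 0.73 − 0.02 = 0.71.
Area = ΔA/Δα = 118.362/0.71 = 166.7 m².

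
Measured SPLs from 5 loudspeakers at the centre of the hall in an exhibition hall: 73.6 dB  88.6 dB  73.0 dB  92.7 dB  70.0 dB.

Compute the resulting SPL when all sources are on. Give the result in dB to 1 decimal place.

Sum in the linear (power) domain: Σ 10^(Lᵢ/10) = 10^(73.6/10) + 10^(88.6/10) + 10^(73.0/10) + 10^(92.7/10) + 10^(70.0/10) = 2.639e+09.
Back to dB: 10·log₁₀ Σ = 94.2 dB.

94.2 dB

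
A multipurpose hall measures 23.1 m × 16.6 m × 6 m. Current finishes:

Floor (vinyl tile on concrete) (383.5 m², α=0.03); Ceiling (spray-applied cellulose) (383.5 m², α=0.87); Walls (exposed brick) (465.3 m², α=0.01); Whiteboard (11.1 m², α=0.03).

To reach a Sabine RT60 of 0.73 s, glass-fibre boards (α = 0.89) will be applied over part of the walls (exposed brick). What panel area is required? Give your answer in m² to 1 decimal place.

178.7

Total absorption A₁ = 383.5*0.03 + 383.5*0.87 + 465.3*0.01 + 11.1*0.03
  = 11.505 + 333.645 + 4.653 + 0.333 = 350.136 m² sabins.
Required A₂ = 0.161·2300.76/0.73 = 507.428 sabins.
ΔA needed = 507.428 − 350.136 = 157.292 sabins.
Each m² of panel replacing the walls (exposed brick) adds (0.89 − 0.01) = 0.88 sabins.
Area = ΔA/Δα = 157.292/0.88 = 178.7 m².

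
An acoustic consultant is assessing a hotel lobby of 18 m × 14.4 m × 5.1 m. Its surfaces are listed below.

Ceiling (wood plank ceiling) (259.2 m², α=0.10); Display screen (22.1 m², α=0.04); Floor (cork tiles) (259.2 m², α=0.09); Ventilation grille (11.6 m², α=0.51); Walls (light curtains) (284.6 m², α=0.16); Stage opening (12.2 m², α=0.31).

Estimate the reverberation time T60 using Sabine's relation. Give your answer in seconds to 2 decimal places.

2.02 s

Equivalent absorption area: A = 259.2·0.10 + 22.1·0.04 + 259.2·0.09 + 11.6·0.51 + 284.6·0.16 + 12.2·0.31 = 105.366 m².
Volume V = 18 × 14.4 × 5.1 = 1321.92 m³.
RT60 = 0.161 · V / A = 0.161 × 1321.92 / 105.366 = 2.02 s.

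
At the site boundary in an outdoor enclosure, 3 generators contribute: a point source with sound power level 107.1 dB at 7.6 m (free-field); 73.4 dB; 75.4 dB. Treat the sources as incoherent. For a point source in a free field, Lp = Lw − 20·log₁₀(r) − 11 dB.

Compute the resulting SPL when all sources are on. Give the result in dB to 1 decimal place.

Source at 7.6 m: Lp = 107.1 − 20·log₁₀(7.6) − 11 = 78.5 dB.
Σ 10^(Lᵢ/10) = 1.273e+08.
L_total = 10·log₁₀(1.273e+08) = 81.0 dB.

81.0 dB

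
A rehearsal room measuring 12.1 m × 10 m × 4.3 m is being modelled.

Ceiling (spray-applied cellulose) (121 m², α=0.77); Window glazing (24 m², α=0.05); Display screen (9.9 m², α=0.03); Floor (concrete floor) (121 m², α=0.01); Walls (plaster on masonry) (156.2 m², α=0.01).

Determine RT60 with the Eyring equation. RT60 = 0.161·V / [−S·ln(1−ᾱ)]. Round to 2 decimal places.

0.76 seconds

S = Σ Sᵢ = 432.1 m².
Σ(Sᵢαᵢ) = 121×0.77 + 24×0.05 + 9.9×0.03 + 121×0.01 + 156.2×0.01 = 97.439.
ᾱ = 97.439 / 432.1 = 0.2255.
−S·ln(1−ᾱ) = −432.1 × ln(1 − 0.2255) = 110.418.
V = 12.1 × 10 × 4.3 = 520.3 m³.
RT60 = 0.161 × 520.3 / 110.418 = 0.76 s.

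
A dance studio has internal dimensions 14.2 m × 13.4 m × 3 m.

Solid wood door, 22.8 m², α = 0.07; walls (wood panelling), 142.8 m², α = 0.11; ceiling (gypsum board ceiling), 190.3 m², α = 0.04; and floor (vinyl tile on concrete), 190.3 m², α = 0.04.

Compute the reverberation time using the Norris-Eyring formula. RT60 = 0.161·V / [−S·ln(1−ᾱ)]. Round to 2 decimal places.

Total surface area S = 22.8 + 142.8 + 190.3 + 190.3 = 546.2 m².
Absorption A = 22.8×0.07 + 142.8×0.11 + 190.3×0.04 + 190.3×0.04 = 32.528 sabins.
ᾱ = 32.528 / 546.2 = 0.0596.
Eyring denominator: −S ln(1−ᾱ) = 33.564.
V = 14.2 × 13.4 × 3 = 570.84 m³.
T = 0.161·V/[−S·ln(1−ᾱ)] = 0.161·570.84/33.564 = 2.74 s.

2.74 s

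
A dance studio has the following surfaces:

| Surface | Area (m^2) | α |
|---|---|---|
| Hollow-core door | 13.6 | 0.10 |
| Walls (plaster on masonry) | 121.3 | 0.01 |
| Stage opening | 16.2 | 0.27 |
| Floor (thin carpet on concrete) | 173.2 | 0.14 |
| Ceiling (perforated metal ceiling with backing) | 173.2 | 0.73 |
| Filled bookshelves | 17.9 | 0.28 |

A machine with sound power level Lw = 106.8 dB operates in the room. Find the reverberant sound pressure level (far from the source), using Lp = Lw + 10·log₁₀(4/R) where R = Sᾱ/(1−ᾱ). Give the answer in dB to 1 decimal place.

Σ(Sᵢαᵢ) = 13.6·0.10 + 121.3·0.01 + 16.2·0.27 + 173.2·0.14 + 173.2·0.73 + 17.9·0.28 = 162.643; total area S = 515.4 m^2.
ᾱ = 0.3156, so room constant R = A/(1−ᾱ) = 237.643 m^2.
Lp = Lw + 10 log₁₀(4/R) = 106.8 -17.74 = 89.1 dB.

89.1 dB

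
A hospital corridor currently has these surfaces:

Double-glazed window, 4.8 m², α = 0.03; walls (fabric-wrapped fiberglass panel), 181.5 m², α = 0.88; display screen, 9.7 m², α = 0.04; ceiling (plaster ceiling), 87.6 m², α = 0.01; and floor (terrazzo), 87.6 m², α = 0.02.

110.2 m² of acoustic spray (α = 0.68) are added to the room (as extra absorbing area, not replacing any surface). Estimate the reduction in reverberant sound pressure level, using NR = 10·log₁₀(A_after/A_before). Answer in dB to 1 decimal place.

1.6 dB

Total absorption A_before = 4.8*0.03 + 181.5*0.88 + 9.7*0.04 + 87.6*0.01 + 87.6*0.02
  = 0.144 + 159.720 + 0.388 + 0.876 + 1.752 = 162.880 m² sabins.
Added absorption = 110.2 × 0.68 = 74.936 sabins.
New total A_after = 237.816 sabins.
Reduction = 10 log₁₀(A_after/A_before) = 10 log₁₀(1.4601) = 1.6 dB.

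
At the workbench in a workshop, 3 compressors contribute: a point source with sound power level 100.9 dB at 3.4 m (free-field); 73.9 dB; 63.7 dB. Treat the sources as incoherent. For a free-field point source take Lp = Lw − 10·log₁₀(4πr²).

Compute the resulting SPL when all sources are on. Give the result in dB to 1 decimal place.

80.5 dB

Source at 3.4 m: Lp = 100.9 − 10·log₁₀(4π·3.4²) = 100.9 − 10·log₁₀(145.267) = 79.3 dB.
Converting to relative power and adding: 10^(79.3/10) + 10^(73.9/10) + 10^(63.7/10) = 1.12e+08.
L_total = 10·log₁₀(1.12e+08) = 80.5 dB.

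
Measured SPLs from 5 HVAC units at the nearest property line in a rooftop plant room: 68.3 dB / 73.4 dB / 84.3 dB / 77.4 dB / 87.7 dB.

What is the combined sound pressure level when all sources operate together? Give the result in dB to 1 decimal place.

89.7 dB

Σ 10^(Lᵢ/10) = 9.416e+08.
Combined level = 10 log₁₀(9.416e+08) = 89.7 dB.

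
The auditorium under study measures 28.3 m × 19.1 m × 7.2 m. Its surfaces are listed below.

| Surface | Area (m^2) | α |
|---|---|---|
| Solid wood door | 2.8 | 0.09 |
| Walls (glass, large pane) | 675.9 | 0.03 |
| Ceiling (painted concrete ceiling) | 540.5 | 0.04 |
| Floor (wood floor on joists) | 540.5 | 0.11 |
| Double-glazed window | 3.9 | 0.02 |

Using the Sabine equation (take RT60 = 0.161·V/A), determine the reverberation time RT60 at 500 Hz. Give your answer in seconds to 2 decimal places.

6.16 s

Equivalent absorption area: A = 2.8·0.09 + 675.9·0.03 + 540.5·0.04 + 540.5·0.11 + 3.9·0.02 = 101.682 m^2.
Volume V = 28.3 × 19.1 × 7.2 = 3891.816 m³.
T = 0.161 V/A = 0.161·3891.816/101.682 = 6.16 s.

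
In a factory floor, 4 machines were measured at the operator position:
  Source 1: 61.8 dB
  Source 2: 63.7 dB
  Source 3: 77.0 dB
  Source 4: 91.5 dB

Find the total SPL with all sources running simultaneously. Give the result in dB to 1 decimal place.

91.7 dB

Σ 10^(Lᵢ/10) = 1.467e+09.
L_total = 10·log₁₀(1.467e+09) = 91.7 dB.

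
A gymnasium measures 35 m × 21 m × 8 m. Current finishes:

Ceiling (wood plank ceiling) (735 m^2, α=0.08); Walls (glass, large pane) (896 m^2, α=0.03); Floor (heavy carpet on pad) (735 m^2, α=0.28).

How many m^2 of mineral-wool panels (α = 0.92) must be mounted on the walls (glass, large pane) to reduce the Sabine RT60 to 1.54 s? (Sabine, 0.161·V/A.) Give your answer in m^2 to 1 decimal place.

363.2

Summing Sᵢαᵢ: 58.800 + 26.880 + 205.800 → A₁ = 291.480 sabins.
V = 5880 m³. Target absorption A₂ = 0.161 × 5880 / 1.54 = 614.727 sabins.
Absorption to add: 614.727 − 291.480 = 323.247 sabins.
Net gain per m^2: Δα = 0.92 − 0.03 = 0.89.
Area = ΔA/Δα = 323.247/0.89 = 363.2 m^2.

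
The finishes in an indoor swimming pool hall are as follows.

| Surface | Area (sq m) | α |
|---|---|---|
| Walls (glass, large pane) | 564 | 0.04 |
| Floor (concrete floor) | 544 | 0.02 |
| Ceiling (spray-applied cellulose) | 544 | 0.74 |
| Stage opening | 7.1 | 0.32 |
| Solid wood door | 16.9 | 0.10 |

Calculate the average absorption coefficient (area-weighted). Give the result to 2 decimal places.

0.26

Total surface area S = 1676.0 sq m.
Weighted sum Σ Sα = 439.962.
ᾱ = 439.962 / 1676.0 = 0.26.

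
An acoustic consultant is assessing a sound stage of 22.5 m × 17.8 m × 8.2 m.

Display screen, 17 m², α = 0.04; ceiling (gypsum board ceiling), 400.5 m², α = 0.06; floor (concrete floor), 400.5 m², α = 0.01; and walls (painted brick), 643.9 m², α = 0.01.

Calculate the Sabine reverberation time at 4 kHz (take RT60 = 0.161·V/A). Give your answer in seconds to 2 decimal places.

A = Σ Sᵢαᵢ = 17·0.04 + 400.5·0.06 + 400.5·0.01 + 643.9·0.01 = 35.154 sabins.
V = 22.5·17.8·8.2 = 3284.1 m³.
Sabine: RT60 = 0.161 × 3284.1 / 35.154 = 15.04 s.

15.04 s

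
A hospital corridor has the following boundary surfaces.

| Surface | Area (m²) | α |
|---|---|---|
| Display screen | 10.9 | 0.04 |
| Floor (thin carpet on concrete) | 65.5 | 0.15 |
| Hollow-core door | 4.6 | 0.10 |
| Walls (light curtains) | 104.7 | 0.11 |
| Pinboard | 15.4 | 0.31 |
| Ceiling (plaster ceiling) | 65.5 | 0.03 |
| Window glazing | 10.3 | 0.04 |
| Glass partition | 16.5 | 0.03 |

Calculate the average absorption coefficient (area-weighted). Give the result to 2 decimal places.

Total surface area S = 293.4 m².
Σ(Sᵢαᵢ) = 10.9×0.04 + 65.5×0.15 + 4.6×0.10 + 104.7×0.11 + 15.4×0.31 + 65.5×0.03 + 10.3×0.04 + 16.5×0.03 = 29.884.
ᾱ = A/S = 0.10.

0.10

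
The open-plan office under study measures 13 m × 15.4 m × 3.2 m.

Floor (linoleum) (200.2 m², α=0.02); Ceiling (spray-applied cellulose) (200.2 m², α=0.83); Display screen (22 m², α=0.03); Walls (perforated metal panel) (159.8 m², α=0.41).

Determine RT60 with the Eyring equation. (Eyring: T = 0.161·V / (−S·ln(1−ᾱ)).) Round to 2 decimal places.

0.34 sec

Total surface area S = 200.2 + 200.2 + 22 + 159.8 = 582.2 m².
Σ(Sᵢαᵢ) = 200.2·0.02 + 200.2·0.83 + 22·0.03 + 159.8·0.41 = 236.348.
ᾱ = 236.348 / 582.2 = 0.4060.
Eyring denominator: −S ln(1−ᾱ) = 303.254.
V = 13 × 15.4 × 3.2 = 640.64 m³.
T = 0.161·V/[−S·ln(1−ᾱ)] = 0.161·640.64/303.254 = 0.34 s.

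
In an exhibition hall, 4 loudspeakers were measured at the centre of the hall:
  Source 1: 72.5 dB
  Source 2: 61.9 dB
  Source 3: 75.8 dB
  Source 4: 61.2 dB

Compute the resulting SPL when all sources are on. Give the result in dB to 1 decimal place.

77.7 dB

Sum in the linear (power) domain: Σ 10^(Lᵢ/10) = 10^(72.5/10) + 10^(61.9/10) + 10^(75.8/10) + 10^(61.2/10) = 5.867e+07.
Back to dB: 10·log₁₀ Σ = 77.7 dB.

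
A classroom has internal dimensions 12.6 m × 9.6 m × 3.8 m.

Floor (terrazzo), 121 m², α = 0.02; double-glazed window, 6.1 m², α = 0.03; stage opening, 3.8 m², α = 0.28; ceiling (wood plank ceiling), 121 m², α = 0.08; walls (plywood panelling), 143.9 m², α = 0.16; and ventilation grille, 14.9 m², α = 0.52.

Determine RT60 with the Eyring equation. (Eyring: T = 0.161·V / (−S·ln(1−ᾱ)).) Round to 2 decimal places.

Total surface area S = 121 + 6.1 + 3.8 + 121 + 143.9 + 14.9 = 410.7 m².
Σ(Sᵢαᵢ) = 121×0.02 + 6.1×0.03 + 3.8×0.28 + 121×0.08 + 143.9×0.16 + 14.9×0.52 = 44.119.
Mean coefficient ᾱ = A/S = 0.1074.
Eyring denominator: −S ln(1−ᾱ) = 46.662.
V = 12.6 × 9.6 × 3.8 = 459.648 m³.
T = 0.161·V/[−S·ln(1−ᾱ)] = 0.161·459.648/46.662 = 1.59 s.

1.59 s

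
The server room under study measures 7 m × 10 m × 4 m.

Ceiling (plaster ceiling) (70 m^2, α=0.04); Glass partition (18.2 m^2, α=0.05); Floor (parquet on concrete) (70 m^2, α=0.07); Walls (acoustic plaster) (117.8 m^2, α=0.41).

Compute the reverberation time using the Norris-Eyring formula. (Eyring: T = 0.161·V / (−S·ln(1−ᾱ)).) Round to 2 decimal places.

S = Σ Sᵢ = 276.0 m^2.
Absorption A = 70·0.04 + 18.2·0.05 + 70·0.07 + 117.8·0.41 = 56.908 sabins.
ᾱ = 56.908 / 276.0 = 0.2062.
Eyring denominator: −S ln(1−ᾱ) = 63.735.
V = 7 × 10 × 4 = 280 m³.
T = 0.161·V/[−S·ln(1−ᾱ)] = 0.161·280/63.735 = 0.71 s.

0.71 sec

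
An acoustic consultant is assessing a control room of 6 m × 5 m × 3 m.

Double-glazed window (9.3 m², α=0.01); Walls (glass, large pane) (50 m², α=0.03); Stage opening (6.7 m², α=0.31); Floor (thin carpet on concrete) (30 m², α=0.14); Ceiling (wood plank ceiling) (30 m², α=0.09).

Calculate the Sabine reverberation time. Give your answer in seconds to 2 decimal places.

Equivalent absorption area: A = 9.3*0.01 + 50*0.03 + 6.7*0.31 + 30*0.14 + 30*0.09 = 10.570 m².
Volume V = 6 × 5 × 3 = 90 m³.
T = 0.161 V/A = 0.161·90/10.570 = 1.37 s.

1.37 seconds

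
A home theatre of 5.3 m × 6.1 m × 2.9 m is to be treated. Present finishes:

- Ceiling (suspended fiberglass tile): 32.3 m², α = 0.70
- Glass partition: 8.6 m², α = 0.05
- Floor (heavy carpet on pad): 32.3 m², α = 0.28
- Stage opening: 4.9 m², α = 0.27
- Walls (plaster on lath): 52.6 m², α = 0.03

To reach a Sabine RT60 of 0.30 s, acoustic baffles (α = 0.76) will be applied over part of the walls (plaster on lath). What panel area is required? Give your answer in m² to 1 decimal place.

21.0

Summing Sᵢαᵢ: 22.610 + 0.430 + 9.044 + 1.323 + 1.578 → A₁ = 34.985 sabins.
Required A₂ = 0.161·93.757/0.30 = 50.316 sabins.
ΔA needed = 50.316 − 34.985 = 15.331 sabins.
Net gain per m²: Δα = 0.76 − 0.03 = 0.73.
Area = ΔA/Δα = 15.331/0.73 = 21.0 m².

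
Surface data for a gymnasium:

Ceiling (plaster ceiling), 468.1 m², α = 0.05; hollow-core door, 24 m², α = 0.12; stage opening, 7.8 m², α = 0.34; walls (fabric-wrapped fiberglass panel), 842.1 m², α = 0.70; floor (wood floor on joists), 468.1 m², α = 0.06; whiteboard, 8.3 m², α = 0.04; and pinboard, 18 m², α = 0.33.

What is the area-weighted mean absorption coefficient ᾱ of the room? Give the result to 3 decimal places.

0.355

S = Σ Sᵢ = 468.1 + 24 + 7.8 + 842.1 + 468.1 + 8.3 + 18 = 1836.4 m².
Weighted sum Σ Sα = 652.765.
ᾱ = A/S = 0.355.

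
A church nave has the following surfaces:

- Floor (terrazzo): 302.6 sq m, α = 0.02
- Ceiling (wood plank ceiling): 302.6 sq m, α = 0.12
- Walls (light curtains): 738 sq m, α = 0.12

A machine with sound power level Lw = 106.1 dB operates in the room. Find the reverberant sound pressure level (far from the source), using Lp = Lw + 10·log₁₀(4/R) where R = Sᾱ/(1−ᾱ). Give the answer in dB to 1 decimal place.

Σ(Sᵢαᵢ) = 302.6×0.02 + 302.6×0.12 + 738×0.12 = 130.924; total area S = 1343.2 sq m.
ᾱ = 0.0975, so room constant R = A/(1−ᾱ) = 145.068 sq m.
Lp = Lw + 10 log₁₀(4/R) = 106.1 -15.60 = 90.5 dB.

90.5 dB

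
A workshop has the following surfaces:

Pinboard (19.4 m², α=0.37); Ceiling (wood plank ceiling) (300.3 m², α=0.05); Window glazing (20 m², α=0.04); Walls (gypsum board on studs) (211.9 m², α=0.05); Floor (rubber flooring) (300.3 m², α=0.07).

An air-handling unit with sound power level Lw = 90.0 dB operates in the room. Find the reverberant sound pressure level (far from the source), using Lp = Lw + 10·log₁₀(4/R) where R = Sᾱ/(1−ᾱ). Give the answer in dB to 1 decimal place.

78.4 dB

Σ(Sᵢαᵢ) = 19.4×0.37 + 300.3×0.05 + 20×0.04 + 211.9×0.05 + 300.3×0.07 = 54.609; total area S = 851.9 m².
ᾱ = 54.609/851.9 = 0.0641; R = Sᾱ/(1−ᾱ) = 54.609/(1−0.0641) = 58.349 m².
Lp = 90.0 + 10·log₁₀(4/58.349) = 90.0 + (-11.64) = 78.4 dB.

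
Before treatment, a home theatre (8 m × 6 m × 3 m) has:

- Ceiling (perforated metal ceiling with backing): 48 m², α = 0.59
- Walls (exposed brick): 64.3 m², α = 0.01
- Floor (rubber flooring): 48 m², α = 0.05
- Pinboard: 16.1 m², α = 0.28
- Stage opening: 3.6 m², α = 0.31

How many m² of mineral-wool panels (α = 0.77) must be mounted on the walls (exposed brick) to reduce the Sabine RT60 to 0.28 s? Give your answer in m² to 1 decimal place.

Total absorption A₁ = 48·0.59 + 64.3·0.01 + 48·0.05 + 16.1·0.28 + 3.6·0.31
  = 28.320 + 0.643 + 2.400 + 4.508 + 1.116 = 36.987 m² sabins.
V = 144 m³. Target absorption A₂ = 0.161 × 144 / 0.28 = 82.800 sabins.
Absorption to add: 82.800 − 36.987 = 45.813 sabins.
Each m² of panel replacing the walls (exposed brick) adds (0.77 − 0.01) = 0.76 sabins.
Panel area = 45.813 / 0.76 = 60.3 m².

60.3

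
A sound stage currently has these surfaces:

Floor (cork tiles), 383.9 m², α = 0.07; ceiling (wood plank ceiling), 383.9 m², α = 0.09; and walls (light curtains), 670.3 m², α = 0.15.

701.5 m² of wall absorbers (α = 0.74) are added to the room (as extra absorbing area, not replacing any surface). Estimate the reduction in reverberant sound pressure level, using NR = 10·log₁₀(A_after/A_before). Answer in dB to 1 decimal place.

6.2 dB

A_before = Σ Sᵢαᵢ = 383.9·0.07 + 383.9·0.09 + 670.3·0.15 = 161.969 sabins.
Treatment contributes 701.5·0.74 = 519.110 sabins.
A_after = 161.969 + 519.110 = 681.079 sabins.
Reduction = 10 log₁₀(A_after/A_before) = 10 log₁₀(4.2050) = 6.2 dB.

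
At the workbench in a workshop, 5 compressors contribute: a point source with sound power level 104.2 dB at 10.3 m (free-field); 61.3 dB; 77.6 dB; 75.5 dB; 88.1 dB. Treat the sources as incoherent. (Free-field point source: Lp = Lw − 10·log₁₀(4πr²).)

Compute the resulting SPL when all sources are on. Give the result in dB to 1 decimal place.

Source at 10.3 m: Lp = 104.2 − 10·log₁₀(4π·10.3²) = 104.2 − 10·log₁₀(1333.166) = 73.0 dB.
Σ 10^(Lᵢ/10) = 7.6e+08.
L_total = 10·log₁₀(7.6e+08) = 88.8 dB.

88.8 dB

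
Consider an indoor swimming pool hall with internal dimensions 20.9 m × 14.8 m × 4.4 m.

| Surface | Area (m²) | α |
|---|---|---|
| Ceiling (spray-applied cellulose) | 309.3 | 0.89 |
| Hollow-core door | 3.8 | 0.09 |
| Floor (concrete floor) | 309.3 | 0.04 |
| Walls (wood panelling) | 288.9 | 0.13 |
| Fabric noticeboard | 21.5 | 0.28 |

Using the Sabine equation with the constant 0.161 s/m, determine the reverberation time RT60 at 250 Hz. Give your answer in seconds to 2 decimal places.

Summing Sᵢαᵢ: 275.277 + 0.342 + 12.372 + 37.557 + 6.020 → A = 331.568 sabins.
Volume V = 20.9 × 14.8 × 4.4 = 1361.008 m³.
T = 0.161 V/A = 0.161·1361.008/331.568 = 0.66 s.

0.66 s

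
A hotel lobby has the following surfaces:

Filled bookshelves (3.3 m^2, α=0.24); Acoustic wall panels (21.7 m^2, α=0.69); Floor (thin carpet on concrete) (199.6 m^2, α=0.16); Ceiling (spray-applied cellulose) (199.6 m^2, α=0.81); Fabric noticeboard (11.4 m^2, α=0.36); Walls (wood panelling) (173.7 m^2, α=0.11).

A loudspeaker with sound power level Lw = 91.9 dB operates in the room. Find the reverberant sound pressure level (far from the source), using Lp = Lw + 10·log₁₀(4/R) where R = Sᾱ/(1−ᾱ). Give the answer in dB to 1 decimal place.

72.2 dB

Σ(Sᵢαᵢ) = 3.3·0.24 + 21.7·0.69 + 199.6·0.16 + 199.6·0.81 + 11.4·0.36 + 173.7·0.11 = 232.588; total area S = 609.3 m^2.
ᾱ = 232.588/609.3 = 0.3817; R = Sᾱ/(1−ᾱ) = 232.588/(1−0.3817) = 376.173 m^2.
Lp = Lw + 10 log₁₀(4/R) = 91.9 -19.73 = 72.2 dB.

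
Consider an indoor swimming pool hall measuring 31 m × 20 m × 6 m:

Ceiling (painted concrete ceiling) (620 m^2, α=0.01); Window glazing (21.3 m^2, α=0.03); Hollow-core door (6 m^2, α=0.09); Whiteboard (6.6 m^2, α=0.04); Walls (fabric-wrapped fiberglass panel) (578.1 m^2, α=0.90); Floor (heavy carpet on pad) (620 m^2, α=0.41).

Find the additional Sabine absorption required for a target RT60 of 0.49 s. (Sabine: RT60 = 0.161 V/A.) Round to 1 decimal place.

A₁ = Σ Sᵢαᵢ = 620*0.01 + 21.3*0.03 + 6*0.09 + 6.6*0.04 + 578.1*0.90 + 620*0.41 = 782.133 sabins.
For T = 0.49 s, need A₂ = 0.161·V/T = 0.161·3720/0.49 = 1222.286 sabins.
Additional absorption ΔA = 1222.286 − 782.133 = 440.2 sabins.

440.2 sabins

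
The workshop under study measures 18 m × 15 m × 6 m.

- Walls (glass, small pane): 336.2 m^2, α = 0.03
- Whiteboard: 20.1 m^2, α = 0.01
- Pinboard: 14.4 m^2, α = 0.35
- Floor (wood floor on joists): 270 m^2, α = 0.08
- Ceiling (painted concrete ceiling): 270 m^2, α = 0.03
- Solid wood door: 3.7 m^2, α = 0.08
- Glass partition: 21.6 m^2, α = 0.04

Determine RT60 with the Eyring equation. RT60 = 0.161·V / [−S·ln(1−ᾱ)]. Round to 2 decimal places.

S = Σ Sᵢ = 936.0 m^2.
Σ(Sᵢαᵢ) = 336.2·0.03 + 20.1·0.01 + 14.4·0.35 + 270·0.08 + 270·0.03 + 3.7·0.08 + 21.6·0.04 = 46.187.
Mean coefficient ᾱ = A/S = 0.0493.
Eyring denominator: −S ln(1−ᾱ) = 47.321.
V = 18 × 15 × 6 = 1620 m³.
RT60 = 0.161 × 1620 / 47.321 = 5.51 s.

5.51 sec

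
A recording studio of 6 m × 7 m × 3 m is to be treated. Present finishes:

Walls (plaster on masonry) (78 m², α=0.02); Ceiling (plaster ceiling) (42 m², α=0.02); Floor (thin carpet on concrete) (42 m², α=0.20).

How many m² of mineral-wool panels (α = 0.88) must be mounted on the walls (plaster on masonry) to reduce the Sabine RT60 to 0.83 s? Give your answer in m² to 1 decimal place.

15.9

Equivalent absorption area: A₁ = 78*0.02 + 42*0.02 + 42*0.20 = 10.800 m².
V = 126 m³. Target absorption A₂ = 0.161 × 126 / 0.83 = 24.441 sabins.
ΔA needed = 24.441 − 10.800 = 13.641 sabins.
Net gain per m²: Δα = 0.88 − 0.02 = 0.86.
Panel area = 13.641 / 0.86 = 15.9 m².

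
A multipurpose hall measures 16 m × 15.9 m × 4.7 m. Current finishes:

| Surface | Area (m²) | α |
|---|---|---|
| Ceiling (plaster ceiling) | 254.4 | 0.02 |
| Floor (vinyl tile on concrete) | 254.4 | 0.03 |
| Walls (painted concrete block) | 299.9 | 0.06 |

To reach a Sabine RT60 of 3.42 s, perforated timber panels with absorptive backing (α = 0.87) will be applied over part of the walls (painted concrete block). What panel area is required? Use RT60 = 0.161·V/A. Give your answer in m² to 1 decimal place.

Total absorption A₁ = 254.4*0.02 + 254.4*0.03 + 299.9*0.06
  = 5.088 + 7.632 + 17.994 = 30.714 m² sabins.
Required A₂ = 0.161·1195.68/3.42 = 56.288 sabins.
ΔA needed = 56.288 − 30.714 = 25.574 sabins.
Net gain per m²: Δα = 0.87 − 0.06 = 0.81.
Area = ΔA/Δα = 25.574/0.81 = 31.6 m².

31.6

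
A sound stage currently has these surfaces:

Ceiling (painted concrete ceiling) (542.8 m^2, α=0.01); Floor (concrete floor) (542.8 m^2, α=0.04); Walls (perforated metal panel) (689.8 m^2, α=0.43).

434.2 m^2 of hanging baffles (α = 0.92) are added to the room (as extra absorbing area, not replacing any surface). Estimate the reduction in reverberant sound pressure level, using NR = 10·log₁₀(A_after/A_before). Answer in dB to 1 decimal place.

Summing Sᵢαᵢ: 5.428 + 21.712 + 296.614 → A_before = 323.754 sabins.
Treatment contributes 434.2·0.92 = 399.464 sabins.
A_after = 323.754 + 399.464 = 723.218 sabins.
NR = 10·log₁₀(723.218/323.754) = 3.5 dB.

3.5 dB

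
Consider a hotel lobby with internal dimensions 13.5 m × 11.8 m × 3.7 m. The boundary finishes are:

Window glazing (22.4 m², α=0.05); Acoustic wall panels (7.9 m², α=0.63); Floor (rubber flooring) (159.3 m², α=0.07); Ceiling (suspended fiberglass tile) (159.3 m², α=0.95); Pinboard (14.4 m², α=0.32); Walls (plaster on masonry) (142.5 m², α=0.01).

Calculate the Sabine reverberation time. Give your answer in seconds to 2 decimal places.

A = Σ Sᵢαᵢ = 22.4×0.05 + 7.9×0.63 + 159.3×0.07 + 159.3×0.95 + 14.4×0.32 + 142.5×0.01 = 174.616 sabins.
Room volume: 589.41 m³.
RT60 = 0.161 · V / A = 0.161 × 589.41 / 174.616 = 0.54 s.

0.54 s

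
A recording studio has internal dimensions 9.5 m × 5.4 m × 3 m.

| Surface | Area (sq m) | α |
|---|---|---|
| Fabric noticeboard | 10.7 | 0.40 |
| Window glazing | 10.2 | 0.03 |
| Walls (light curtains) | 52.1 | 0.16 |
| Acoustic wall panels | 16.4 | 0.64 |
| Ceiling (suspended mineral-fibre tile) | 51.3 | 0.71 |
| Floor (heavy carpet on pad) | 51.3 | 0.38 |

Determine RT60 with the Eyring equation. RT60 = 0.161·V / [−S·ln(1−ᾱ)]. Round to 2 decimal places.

Total surface area S = 10.7 + 10.2 + 52.1 + 16.4 + 51.3 + 51.3 = 192.0 sq m.
Absorption A = 10.7×0.40 + 10.2×0.03 + 52.1×0.16 + 16.4×0.64 + 51.3×0.71 + 51.3×0.38 = 79.335 sabins.
Mean coefficient ᾱ = A/S = 0.4132.
−S·ln(1−ᾱ) = −192.0 × ln(1 − 0.4132) = 102.350.
V = 9.5 × 5.4 × 3 = 153.9 m³.
RT60 = 0.161 × 153.9 / 102.350 = 0.24 s.

0.24 s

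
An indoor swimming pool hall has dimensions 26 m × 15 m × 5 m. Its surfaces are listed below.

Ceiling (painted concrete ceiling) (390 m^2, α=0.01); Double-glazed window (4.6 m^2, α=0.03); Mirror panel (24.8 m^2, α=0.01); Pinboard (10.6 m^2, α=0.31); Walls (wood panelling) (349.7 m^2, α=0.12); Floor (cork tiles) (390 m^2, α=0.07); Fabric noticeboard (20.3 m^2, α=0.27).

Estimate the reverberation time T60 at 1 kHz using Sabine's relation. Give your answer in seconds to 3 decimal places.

A = Σ Sᵢαᵢ = 390*0.01 + 4.6*0.03 + 24.8*0.01 + 10.6*0.31 + 349.7*0.12 + 390*0.07 + 20.3*0.27 = 82.317 sabins.
Volume V = 26 × 15 × 5 = 1950 m³.
RT60 = 0.161 · V / A = 0.161 × 1950 / 82.317 = 3.814 s.

3.814 seconds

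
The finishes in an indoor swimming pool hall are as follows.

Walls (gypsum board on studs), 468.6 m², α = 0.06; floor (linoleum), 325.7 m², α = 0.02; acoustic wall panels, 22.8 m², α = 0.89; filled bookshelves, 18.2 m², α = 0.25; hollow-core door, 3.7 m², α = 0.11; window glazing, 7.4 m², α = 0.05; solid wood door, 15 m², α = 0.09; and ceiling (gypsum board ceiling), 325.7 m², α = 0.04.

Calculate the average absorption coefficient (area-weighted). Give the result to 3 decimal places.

0.063

Total surface area S = 1187.1 m².
Σ(Sᵢαᵢ) = 468.6×0.06 + 325.7×0.02 + 22.8×0.89 + 18.2×0.25 + 3.7×0.11 + 7.4×0.05 + 15×0.09 + 325.7×0.04 = 74.627.
ᾱ = 74.627 / 1187.1 = 0.063.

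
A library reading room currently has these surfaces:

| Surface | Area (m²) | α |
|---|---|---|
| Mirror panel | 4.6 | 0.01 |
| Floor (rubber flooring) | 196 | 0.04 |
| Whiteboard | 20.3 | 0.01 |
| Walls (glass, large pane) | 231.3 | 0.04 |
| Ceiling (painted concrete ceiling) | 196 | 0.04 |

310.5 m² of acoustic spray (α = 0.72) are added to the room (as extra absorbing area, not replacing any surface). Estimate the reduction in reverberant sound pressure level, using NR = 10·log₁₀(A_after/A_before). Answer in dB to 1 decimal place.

9.9 dB

A_before = Σ Sᵢαᵢ = 4.6*0.01 + 196*0.04 + 20.3*0.01 + 231.3*0.04 + 196*0.04 = 25.181 sabins.
Added absorption = 310.5 × 0.72 = 223.560 sabins.
New total A_after = 248.741 sabins.
NR = 10·log₁₀(248.741/25.181) = 9.9 dB.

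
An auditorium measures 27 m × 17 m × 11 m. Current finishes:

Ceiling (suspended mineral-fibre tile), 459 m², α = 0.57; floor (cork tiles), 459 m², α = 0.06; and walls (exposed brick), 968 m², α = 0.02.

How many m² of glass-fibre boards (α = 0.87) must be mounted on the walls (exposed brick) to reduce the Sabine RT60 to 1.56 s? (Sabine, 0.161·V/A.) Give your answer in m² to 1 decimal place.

A₁ = Σ Sᵢαᵢ = 459*0.57 + 459*0.06 + 968*0.02 = 308.530 sabins.
Required A₂ = 0.161·5049/1.56 = 521.083 sabins.
Absorption to add: 521.083 − 308.530 = 212.553 sabins.
Each m² of panel replacing the walls (exposed brick) adds (0.87 − 0.02) = 0.85 sabins.
Area = ΔA/Δα = 212.553/0.85 = 250.1 m².

250.1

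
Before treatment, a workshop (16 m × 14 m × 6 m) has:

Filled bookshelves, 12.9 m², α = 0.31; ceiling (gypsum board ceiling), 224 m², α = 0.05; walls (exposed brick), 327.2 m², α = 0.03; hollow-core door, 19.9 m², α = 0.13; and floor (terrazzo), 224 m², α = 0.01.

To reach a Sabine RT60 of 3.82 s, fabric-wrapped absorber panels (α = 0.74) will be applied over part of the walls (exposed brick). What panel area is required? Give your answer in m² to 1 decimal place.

Summing Sᵢαᵢ: 3.999 + 11.200 + 9.816 + 2.587 + 2.240 → A₁ = 29.842 sabins.
V = 1344 m³. Target absorption A₂ = 0.161 × 1344 / 3.82 = 56.645 sabins.
Absorption to add: 56.645 − 29.842 = 26.803 sabins.
Each m² of panel replacing the walls (exposed brick) adds (0.74 − 0.03) = 0.71 sabins.
Area = ΔA/Δα = 26.803/0.71 = 37.8 m².

37.8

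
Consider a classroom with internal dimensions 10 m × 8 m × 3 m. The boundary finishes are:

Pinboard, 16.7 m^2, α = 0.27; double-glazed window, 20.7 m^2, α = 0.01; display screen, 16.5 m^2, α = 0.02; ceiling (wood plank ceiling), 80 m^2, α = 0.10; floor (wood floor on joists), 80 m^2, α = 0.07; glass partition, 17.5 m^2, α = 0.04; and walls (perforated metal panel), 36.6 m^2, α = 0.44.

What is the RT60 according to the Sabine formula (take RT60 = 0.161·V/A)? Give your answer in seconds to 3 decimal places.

1.090 seconds

Summing Sᵢαᵢ: 4.509 + 0.207 + 0.330 + 8.000 + 5.600 + 0.700 + 16.104 → A = 35.450 sabins.
V = 10·8·3 = 240 m³.
Sabine: RT60 = 0.161 × 240 / 35.450 = 1.090 s.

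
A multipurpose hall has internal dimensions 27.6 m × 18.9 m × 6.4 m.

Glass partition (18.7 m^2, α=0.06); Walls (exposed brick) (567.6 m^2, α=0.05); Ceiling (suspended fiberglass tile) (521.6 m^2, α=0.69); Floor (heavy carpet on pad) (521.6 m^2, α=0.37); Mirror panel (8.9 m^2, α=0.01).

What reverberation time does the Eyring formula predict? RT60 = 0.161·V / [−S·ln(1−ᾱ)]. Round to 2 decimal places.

0.75 sec

Total surface area S = 18.7 + 567.6 + 521.6 + 521.6 + 8.9 = 1638.4 m^2.
Σ(Sᵢαᵢ) = 18.7×0.06 + 567.6×0.05 + 521.6×0.69 + 521.6×0.37 + 8.9×0.01 = 582.487.
ᾱ = 582.487 / 1638.4 = 0.3555.
Eyring denominator: −S ln(1−ᾱ) = 719.717.
V = 27.6 × 18.9 × 6.4 = 3338.496 m³.
T = 0.161·V/[−S·ln(1−ᾱ)] = 0.161·3338.496/719.717 = 0.75 s.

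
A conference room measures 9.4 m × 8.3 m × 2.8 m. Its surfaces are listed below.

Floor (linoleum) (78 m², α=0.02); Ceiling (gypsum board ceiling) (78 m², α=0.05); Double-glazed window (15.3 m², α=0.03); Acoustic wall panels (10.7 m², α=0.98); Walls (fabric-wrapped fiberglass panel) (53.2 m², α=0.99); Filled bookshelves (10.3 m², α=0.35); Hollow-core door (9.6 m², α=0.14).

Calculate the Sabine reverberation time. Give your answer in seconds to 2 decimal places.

0.48 s

Equivalent absorption area: A = 78·0.02 + 78·0.05 + 15.3·0.03 + 10.7·0.98 + 53.2·0.99 + 10.3·0.35 + 9.6·0.14 = 74.022 m².
Room volume: 218.456 m³.
RT60 = 0.161 · V / A = 0.161 × 218.456 / 74.022 = 0.48 s.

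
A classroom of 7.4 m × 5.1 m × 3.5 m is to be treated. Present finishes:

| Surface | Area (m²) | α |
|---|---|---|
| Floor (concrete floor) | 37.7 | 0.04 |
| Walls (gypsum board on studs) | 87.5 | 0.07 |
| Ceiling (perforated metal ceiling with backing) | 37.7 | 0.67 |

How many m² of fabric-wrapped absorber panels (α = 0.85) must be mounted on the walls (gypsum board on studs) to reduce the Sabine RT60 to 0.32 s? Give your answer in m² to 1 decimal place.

Total absorption A₁ = 37.7×0.04 + 87.5×0.07 + 37.7×0.67
  = 1.508 + 6.125 + 25.259 = 32.892 m² sabins.
Required A₂ = 0.161·132.09/0.32 = 66.458 sabins.
ΔA needed = 66.458 − 32.892 = 33.566 sabins.
Net gain per m²: Δα = 0.85 − 0.07 = 0.78.
Panel area = 33.566 / 0.78 = 43.0 m².

43.0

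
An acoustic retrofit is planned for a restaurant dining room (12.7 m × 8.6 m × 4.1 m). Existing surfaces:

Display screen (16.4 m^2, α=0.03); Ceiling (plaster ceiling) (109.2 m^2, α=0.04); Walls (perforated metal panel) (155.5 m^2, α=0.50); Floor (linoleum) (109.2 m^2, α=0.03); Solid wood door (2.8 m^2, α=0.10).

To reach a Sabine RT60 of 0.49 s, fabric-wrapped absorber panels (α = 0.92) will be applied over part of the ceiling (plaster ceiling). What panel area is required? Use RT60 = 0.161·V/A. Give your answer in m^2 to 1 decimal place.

Summing Sᵢαᵢ: 0.492 + 4.368 + 77.750 + 3.276 + 0.280 → A₁ = 86.166 sabins.
Required A₂ = 0.161·447.802/0.49 = 147.135 sabins.
ΔA needed = 147.135 − 86.166 = 60.969 sabins.
Each m^2 of panel replacing the ceiling (plaster ceiling) adds (0.92 − 0.04) = 0.88 sabins.
Panel area = 60.969 / 0.88 = 69.3 m^2.

69.3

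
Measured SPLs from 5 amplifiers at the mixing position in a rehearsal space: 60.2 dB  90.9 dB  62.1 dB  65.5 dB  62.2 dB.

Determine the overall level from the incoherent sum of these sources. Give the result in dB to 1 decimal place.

Converting to relative power and adding: 10^(60.2/10) + 10^(90.9/10) + 10^(62.1/10) + 10^(65.5/10) + 10^(62.2/10) = 1.238e+09.
L_total = 10·log₁₀(1.238e+09) = 90.9 dB.

90.9 dB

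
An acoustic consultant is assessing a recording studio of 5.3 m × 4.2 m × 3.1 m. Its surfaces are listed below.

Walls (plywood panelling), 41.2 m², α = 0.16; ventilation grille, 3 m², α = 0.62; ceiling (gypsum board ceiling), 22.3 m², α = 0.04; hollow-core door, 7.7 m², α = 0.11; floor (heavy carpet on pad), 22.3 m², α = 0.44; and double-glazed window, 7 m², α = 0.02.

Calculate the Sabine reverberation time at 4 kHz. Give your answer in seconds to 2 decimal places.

Summing Sᵢαᵢ: 6.592 + 1.860 + 0.892 + 0.847 + 9.812 + 0.140 → A = 20.143 sabins.
V = 5.3·4.2·3.1 = 69.006 m³.
Sabine: RT60 = 0.161 × 69.006 / 20.143 = 0.55 s.

0.55 seconds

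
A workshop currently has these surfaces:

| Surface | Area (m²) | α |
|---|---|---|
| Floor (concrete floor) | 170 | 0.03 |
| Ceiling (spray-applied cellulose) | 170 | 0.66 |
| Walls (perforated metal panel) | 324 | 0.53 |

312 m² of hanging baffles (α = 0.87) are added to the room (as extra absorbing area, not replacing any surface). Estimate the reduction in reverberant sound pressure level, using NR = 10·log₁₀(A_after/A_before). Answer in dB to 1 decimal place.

A_before = Σ Sᵢαᵢ = 170×0.03 + 170×0.66 + 324×0.53 = 289.020 sabins.
Treatment contributes 312·0.87 = 271.440 sabins.
A_after = 289.020 + 271.440 = 560.460 sabins.
Reduction = 10 log₁₀(A_after/A_before) = 10 log₁₀(1.9392) = 2.9 dB.

2.9 dB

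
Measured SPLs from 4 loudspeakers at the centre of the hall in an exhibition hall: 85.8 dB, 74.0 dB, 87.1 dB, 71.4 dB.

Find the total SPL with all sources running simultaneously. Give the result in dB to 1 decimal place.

Converting to relative power and adding: 10^(85.8/10) + 10^(74.0/10) + 10^(87.1/10) + 10^(71.4/10) = 9.32e+08.
Combined level = 10 log₁₀(9.32e+08) = 89.7 dB.

89.7 dB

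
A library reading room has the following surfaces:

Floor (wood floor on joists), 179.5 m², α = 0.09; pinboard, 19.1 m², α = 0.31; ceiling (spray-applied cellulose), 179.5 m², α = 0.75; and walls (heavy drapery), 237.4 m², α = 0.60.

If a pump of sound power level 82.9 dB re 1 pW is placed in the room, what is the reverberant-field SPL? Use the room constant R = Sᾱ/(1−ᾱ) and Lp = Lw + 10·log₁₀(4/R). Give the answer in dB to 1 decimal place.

A = 299.141 sabins; S = 615.5 m².
ᾱ = 0.4860, so room constant R = A/(1−ᾱ) = 581.986 m².
Lp = 82.9 + 10·log₁₀(4/581.986) = 82.9 + (-21.63) = 61.3 dB.

61.3 dB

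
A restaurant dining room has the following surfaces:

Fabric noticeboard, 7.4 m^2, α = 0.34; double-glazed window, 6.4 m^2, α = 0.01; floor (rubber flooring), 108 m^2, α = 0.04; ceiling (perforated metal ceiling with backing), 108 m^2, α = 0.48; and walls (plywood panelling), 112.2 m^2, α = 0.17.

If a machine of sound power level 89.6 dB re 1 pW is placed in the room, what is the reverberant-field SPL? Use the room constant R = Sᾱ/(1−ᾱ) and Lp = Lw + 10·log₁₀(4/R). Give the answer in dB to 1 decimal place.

Σ(Sᵢαᵢ) = 7.4×0.34 + 6.4×0.01 + 108×0.04 + 108×0.48 + 112.2×0.17 = 77.814; total area S = 342.0 m^2.
ᾱ = 0.2275, so room constant R = A/(1−ᾱ) = 100.730 m^2.
Lp = Lw + 10 log₁₀(4/R) = 89.6 -14.01 = 75.6 dB.

75.6 dB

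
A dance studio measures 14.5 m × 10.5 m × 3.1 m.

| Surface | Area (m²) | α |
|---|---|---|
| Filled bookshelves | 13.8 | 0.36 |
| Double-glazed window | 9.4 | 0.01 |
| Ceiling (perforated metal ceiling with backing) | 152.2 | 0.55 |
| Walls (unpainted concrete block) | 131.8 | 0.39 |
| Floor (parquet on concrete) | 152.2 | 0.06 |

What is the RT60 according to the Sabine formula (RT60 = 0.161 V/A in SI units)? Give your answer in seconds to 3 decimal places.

A = Σ Sᵢαᵢ = 13.8×0.36 + 9.4×0.01 + 152.2×0.55 + 131.8×0.39 + 152.2×0.06 = 149.306 sabins.
V = 14.5·10.5·3.1 = 471.975 m³.
Sabine: RT60 = 0.161 × 471.975 / 149.306 = 0.509 s.

0.509 s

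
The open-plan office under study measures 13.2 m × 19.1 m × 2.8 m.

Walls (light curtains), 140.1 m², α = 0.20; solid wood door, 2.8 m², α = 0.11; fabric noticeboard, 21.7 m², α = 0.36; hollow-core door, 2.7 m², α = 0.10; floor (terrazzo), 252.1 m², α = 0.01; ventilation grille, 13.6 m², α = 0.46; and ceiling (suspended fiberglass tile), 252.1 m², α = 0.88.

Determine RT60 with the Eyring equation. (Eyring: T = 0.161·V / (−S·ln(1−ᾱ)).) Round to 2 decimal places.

0.34 seconds

Total surface area S = 140.1 + 2.8 + 21.7 + 2.7 + 252.1 + 13.6 + 252.1 = 685.1 m².
Absorption A = 140.1·0.20 + 2.8·0.11 + 21.7·0.36 + 2.7·0.10 + 252.1·0.01 + 13.6·0.46 + 252.1·0.88 = 267.035 sabins.
Mean coefficient ᾱ = A/S = 0.3898.
Eyring denominator: −S ln(1−ᾱ) = 338.418.
V = 13.2 × 19.1 × 2.8 = 705.936 m³.
T = 0.161·V/[−S·ln(1−ᾱ)] = 0.161·705.936/338.418 = 0.34 s.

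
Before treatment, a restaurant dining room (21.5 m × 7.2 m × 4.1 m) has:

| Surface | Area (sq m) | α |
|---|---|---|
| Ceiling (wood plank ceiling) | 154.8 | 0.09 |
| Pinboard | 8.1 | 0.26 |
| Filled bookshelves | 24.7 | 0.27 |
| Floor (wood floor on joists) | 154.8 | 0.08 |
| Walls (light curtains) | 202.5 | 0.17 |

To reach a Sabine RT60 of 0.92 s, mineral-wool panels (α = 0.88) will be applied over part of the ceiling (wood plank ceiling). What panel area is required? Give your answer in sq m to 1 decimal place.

Equivalent absorption area: A₁ = 154.8*0.09 + 8.1*0.26 + 24.7*0.27 + 154.8*0.08 + 202.5*0.17 = 69.516 sq m.
V = 634.68 m³. Target absorption A₂ = 0.161 × 634.68 / 0.92 = 111.069 sabins.
ΔA needed = 111.069 − 69.516 = 41.553 sabins.
Each sq m of panel replacing the ceiling (wood plank ceiling) adds (0.88 − 0.09) = 0.79 sabins.
Panel area = 41.553 / 0.79 = 52.6 sq m.

52.6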